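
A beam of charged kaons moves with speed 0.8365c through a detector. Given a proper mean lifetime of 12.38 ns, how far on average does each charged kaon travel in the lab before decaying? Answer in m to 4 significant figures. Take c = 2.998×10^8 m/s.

γ = 1/√(1 − 0.8365²) = 1.82493
Dilated lifetime: Δt = γτ₀ = 1.82493 × 12.38 ns = 22.5926 ns
d = vΔt = 0.8365c × 22.5926 ns = 2.50783×10^8 m/s × 2.25926×10^-8 s = 5.666 m

d ≈ 5.666 m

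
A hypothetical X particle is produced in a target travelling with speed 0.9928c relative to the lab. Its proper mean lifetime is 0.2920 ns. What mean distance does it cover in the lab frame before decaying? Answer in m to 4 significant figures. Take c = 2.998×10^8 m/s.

γ = 1/√(1 − 0.9928²) = 8.34837
Dilated lifetime: Δt = γτ₀ = 8.34837 × 0.2920 ns = 2.43773 ns
d = vΔt = 0.9928c × 2.43773 ns = 2.97641×10^8 m/s × 2.43773×10^-9 s = 0.7256 m

d ≈ 0.7256 m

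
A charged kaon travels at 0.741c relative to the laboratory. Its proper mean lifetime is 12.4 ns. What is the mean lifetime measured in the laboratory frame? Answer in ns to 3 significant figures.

Δt ≈ 18.5 ns

γ = 1/√(1 − 0.741²) = 1.4892
Time dilation: Δt = γτ₀ = 1.4892 × 12.4 ns = 18.5 ns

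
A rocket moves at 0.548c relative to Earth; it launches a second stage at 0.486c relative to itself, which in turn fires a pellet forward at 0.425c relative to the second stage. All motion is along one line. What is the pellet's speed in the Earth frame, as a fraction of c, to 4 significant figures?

u ≈ 0.9217c

Compose boost 2: (0.486 + 0.548)/(1 + 0.486×0.548) = 1.034/1.26633 = 0.816534
Compose boost 3: (0.425 + 0.816534)/(1 + 0.425×0.816534) = 1.24153/1.34703 = 0.9217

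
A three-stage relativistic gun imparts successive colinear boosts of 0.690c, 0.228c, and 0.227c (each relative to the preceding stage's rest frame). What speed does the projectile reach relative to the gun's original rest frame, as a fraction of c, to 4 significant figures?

Compose boost 2: (0.228 + 0.690)/(1 + 0.228×0.690) = 0.9180/1.15732 = 0.793212
Compose boost 3: (0.227 + 0.793212)/(1 + 0.227×0.793212) = 1.02021/1.18006 = 0.8645

u ≈ 0.8645c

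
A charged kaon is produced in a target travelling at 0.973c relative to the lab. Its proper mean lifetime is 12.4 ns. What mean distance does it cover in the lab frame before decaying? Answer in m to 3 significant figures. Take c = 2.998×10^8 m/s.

γ = 1/√(1 − 0.973²) = 4.3327
Dilated lifetime: Δt = γτ₀ = 4.3327 × 12.4 ns = 53.725 ns
d = vΔt = 0.973c × 53.725 ns = 2.9171×10^8 m/s × 5.3725×10^-8 s = 15.7 m

d ≈ 15.7 m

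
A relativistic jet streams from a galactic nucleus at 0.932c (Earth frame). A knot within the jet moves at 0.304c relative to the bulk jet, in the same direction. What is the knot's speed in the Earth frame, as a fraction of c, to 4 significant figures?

u ≈ 0.9631c

Relativistic velocity addition: u = (u' + v)/(1 + u'v/c²)
= (0.304 + 0.932)/(1 + 0.304×0.932) = 1.236/1.28333 = 0.9631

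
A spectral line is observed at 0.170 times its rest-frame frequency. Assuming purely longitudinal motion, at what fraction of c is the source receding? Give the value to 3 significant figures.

f_obs/f_src = √((1−β)/(1+β)) = 0.170  ⇒  (1−β)/(1+β) = 0.028900
β = |1 − D²|/(1 + D²) = |1 − 0.028900|/(1 + 0.028900) = 0.944

β ≈ 0.944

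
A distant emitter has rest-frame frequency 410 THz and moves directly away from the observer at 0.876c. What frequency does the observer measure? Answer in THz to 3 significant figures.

Relativistic Doppler: f_obs = f_src √((1−β)/(1+β))
= 410 × √(0.12400/1.8760) = 410 × 0.25710 = 105 THz

f_obs ≈ 105 THz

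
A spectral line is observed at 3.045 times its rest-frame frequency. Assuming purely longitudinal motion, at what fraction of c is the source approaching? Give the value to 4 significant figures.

f_obs/f_src = √((1+β)/(1−β)) = 3.045  ⇒  (1+β)/(1−β) = 9.27202
β = |1 − D²|/(1 + D²) = |1 − 9.27202|/(1 + 9.27202) = 0.8053

β ≈ 0.8053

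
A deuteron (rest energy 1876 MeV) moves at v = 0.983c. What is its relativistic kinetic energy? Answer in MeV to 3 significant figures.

γ = 1/√(1 − 0.983²) = 5.4465
K = (γ − 1)m₀c² = (5.4465 − 1) × 1876 MeV = 4.4465 × 1876 MeV = 8340 MeV

K ≈ 8340 MeV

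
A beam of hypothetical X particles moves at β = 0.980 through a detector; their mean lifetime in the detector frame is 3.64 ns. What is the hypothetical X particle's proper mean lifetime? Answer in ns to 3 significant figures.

γ = 1/√(1 − 0.980²) = 5.0252
Proper time: τ₀ = Δt/γ = 3.64/5.0252 = 0.724 ns

τ₀ ≈ 0.724 ns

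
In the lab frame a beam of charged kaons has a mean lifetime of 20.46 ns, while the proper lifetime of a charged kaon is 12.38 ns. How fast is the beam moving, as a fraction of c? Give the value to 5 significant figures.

γ = Δt/τ₀ = 20.46/12.38 = 1.652666
β = √(1 − 1/γ²) = √(1 − 1/1.652666²) = 0.79616

β ≈ 0.79616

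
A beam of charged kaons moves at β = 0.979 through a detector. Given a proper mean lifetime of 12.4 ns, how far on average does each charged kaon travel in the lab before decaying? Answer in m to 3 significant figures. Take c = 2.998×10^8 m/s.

d ≈ 17.9 m

γ = 1/√(1 − 0.979²) = 4.9053
Dilated lifetime: Δt = γτ₀ = 4.9053 × 12.4 ns = 60.826 ns
d = vΔt = 0.979c × 60.826 ns = 2.9350×10^8 m/s × 6.0826×10^-8 s = 17.9 m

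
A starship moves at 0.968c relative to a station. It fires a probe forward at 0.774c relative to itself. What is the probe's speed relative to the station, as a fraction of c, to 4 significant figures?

u ≈ 0.9959c

Relativistic velocity addition: u = (u' + v)/(1 + u'v/c²)
= (0.774 + 0.968)/(1 + 0.774×0.968) = 1.742/1.74923 = 0.9959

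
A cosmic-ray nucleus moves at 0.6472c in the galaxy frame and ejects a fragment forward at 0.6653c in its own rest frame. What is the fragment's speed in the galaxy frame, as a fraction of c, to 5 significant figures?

Compose boost 2: (0.6653 + 0.6472)/(1 + 0.6653×0.6472) = 1.3125/1.430582 = 0.91746

u ≈ 0.91746c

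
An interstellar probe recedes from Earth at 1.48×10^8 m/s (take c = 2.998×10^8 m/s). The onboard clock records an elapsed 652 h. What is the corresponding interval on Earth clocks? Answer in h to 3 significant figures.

β = v/c = 1.48×10^8 / 2.998×10^8 = 0.49366
γ = 1/√(1 − 0.49366²) = 1.1499
Time dilation: Δt = γτ₀ = 1.1499 × 652 h = 750 h

Δt ≈ 750 h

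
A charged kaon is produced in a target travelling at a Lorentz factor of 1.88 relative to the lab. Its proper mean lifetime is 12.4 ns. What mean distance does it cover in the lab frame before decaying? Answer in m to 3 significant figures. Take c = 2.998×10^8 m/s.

β = √(1 − 1/γ²) = √(1 − 1/1.88²) = 0.84680
Dilated lifetime: Δt = γτ₀ = 1.88 × 12.4 ns = 23.312 ns
d = vΔt = 0.84680c × 23.312 ns = 2.5387×10^8 m/s × 2.3312×10^-8 s = 5.92 m

d ≈ 5.92 m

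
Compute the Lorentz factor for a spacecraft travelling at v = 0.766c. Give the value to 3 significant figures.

γ = 1/√(1 − β²) = 1/√(1 − 0.766²) = 1/√(0.41324) = 1.56

γ ≈ 1.56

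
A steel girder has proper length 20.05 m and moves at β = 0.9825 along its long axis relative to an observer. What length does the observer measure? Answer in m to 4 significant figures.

γ = 1/√(1 − 0.9825²) = 5.36876
Length contraction: L = L₀/γ = 20.05/5.36876 = 3.735 m

L ≈ 3.735 m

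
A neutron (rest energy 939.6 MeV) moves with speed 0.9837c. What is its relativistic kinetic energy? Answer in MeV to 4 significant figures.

K ≈ 4286 MeV

γ = 1/√(1 − 0.9837²) = 5.56120
K = (γ − 1)m₀c² = (5.56120 − 1) × 939.6 MeV = 4.56120 × 939.6 MeV = 4286 MeV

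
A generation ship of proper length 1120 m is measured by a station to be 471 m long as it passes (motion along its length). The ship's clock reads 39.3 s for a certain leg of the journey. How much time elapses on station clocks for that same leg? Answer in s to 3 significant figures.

Length contraction ⇒ γ = L₀/L = 1120/471 = 2.3779
Time dilation: Δt = γτ₀ = 2.3779 × 39.3 s = 93.5 s

Δt ≈ 93.5 s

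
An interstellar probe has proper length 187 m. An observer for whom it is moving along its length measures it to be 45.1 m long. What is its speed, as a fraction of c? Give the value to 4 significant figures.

γ = L₀/L = 187/45.1 = 4.14634
β = √(1 − 1/γ²) = 0.9705

β ≈ 0.9705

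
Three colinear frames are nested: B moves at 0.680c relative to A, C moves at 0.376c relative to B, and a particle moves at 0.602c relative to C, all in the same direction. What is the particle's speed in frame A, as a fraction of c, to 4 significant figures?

Compose boost 2: (0.376 + 0.680)/(1 + 0.376×0.680) = 1.056/1.25568 = 0.840979
Compose boost 3: (0.602 + 0.840979)/(1 + 0.602×0.840979) = 1.44298/1.50627 = 0.9580

u ≈ 0.9580c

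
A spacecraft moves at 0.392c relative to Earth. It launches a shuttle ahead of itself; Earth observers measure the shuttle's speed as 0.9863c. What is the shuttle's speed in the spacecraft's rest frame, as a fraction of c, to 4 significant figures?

Inverse velocity addition: u' = (u − v)/(1 − uv/c²)
= (0.9863 − 0.392)/(1 − 0.9863×0.392) = 0.5943/0.613370 = 0.9689

u' ≈ 0.9689c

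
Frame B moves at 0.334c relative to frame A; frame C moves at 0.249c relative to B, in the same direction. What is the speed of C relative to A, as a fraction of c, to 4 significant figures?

u ≈ 0.5382c

Compose boost 2: (0.249 + 0.334)/(1 + 0.249×0.334) = 0.5830/1.08317 = 0.5382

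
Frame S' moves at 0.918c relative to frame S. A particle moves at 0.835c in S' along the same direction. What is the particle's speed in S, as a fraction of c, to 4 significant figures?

u ≈ 0.9923c

Relativistic velocity addition: u = (u' + v)/(1 + u'v/c²)
= (0.835 + 0.918)/(1 + 0.835×0.918) = 1.753/1.76653 = 0.9923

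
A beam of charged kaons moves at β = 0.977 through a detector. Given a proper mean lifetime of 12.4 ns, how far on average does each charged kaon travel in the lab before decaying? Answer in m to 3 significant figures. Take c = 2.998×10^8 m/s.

d ≈ 17.0 m

γ = 1/√(1 − 0.977²) = 4.6896
Dilated lifetime: Δt = γτ₀ = 4.6896 × 12.4 ns = 58.151 ns
d = vΔt = 0.977c × 58.151 ns = 2.9290×10^8 m/s × 5.8151×10^-8 s = 17.0 m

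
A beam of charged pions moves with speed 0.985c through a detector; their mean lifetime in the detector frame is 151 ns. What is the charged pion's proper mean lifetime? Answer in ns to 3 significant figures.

γ = 1/√(1 − 0.985²) = 5.7953
Proper time: τ₀ = Δt/γ = 151/5.7953 = 26.1 ns

τ₀ ≈ 26.1 ns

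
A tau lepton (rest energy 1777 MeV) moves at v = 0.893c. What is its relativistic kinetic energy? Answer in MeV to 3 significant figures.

γ = 1/√(1 − 0.893²) = 2.2219
K = (γ − 1)m₀c² = (2.2219 − 1) × 1777 MeV = 1.2219 × 1777 MeV = 2170 MeV

K ≈ 2170 MeV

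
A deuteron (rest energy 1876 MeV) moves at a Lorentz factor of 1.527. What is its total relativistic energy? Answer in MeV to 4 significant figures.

γ = 1.527 (given)
E = γm₀c² = 1.527 × 1876 MeV = 2865 MeV

E ≈ 2865 MeV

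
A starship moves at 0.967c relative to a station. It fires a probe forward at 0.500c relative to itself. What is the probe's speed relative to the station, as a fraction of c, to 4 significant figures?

Relativistic velocity addition: u = (u' + v)/(1 + u'v/c²)
= (0.500 + 0.967)/(1 + 0.500×0.967) = 1.467/1.48350 = 0.9889

u ≈ 0.9889c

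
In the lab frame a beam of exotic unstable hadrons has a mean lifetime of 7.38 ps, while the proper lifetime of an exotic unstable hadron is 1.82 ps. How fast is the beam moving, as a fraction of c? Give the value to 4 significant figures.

β ≈ 0.9691

γ = Δt/τ₀ = 7.38/1.82 = 4.05495
β = √(1 − 1/γ²) = √(1 − 1/4.05495²) = 0.9691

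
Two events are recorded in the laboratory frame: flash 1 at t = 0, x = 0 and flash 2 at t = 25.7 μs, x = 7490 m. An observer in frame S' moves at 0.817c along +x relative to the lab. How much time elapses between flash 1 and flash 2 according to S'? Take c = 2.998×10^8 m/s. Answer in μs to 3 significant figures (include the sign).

γ = 1/√(1 − 0.817²) = 1.7342
Δt' = γ(Δt − vΔx/c²) = 1.7342 × (25.7 μs − 0.817×7490 m / (2.998×10^8 m/s))
= 1.7342 × (5.2886 μs) = 9.17 μs

Δt' ≈ 9.17 μs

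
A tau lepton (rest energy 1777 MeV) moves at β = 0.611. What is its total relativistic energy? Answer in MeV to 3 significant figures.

E ≈ 2240 MeV

γ = 1/√(1 − 0.611²) = 1.2632
E = γm₀c² = 1.2632 × 1777 MeV = 2240 MeV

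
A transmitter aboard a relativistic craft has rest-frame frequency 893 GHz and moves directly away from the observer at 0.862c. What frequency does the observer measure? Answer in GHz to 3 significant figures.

f_obs ≈ 243 GHz

Relativistic Doppler: f_obs = f_src √((1−β)/(1+β))
= 893 × √(0.13800/1.8620) = 893 × 0.27224 = 243 GHz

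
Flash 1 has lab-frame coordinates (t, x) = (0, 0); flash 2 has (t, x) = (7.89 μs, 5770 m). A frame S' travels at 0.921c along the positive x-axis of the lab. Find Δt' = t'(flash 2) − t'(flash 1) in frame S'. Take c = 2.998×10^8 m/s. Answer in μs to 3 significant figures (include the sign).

Δt' ≈ -25.2 μs

γ = 1/√(1 − 0.921²) = 2.5670
Δt' = γ(Δt − vΔx/c²) = 2.5670 × (7.89 μs − 0.921×5770 m / (2.998×10^8 m/s))
= 2.5670 × (-9.8357 μs) = -25.2 μs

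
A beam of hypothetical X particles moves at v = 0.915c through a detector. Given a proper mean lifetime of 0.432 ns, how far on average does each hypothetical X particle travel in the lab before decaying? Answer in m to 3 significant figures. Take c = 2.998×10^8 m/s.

γ = 1/√(1 − 0.915²) = 2.4786
Dilated lifetime: Δt = γτ₀ = 2.4786 × 0.432 ns = 1.0708 ns
d = vΔt = 0.915c × 1.0708 ns = 2.7432×10^8 m/s × 1.0708×10^-9 s = 0.294 m

d ≈ 0.294 m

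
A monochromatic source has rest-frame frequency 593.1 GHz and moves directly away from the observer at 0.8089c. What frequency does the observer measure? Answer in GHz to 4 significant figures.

Relativistic Doppler: f_obs = f_src √((1−β)/(1+β))
= 593.1 × √(0.191100/1.80890) = 593.1 × 0.325030 = 192.8 GHz

f_obs ≈ 192.8 GHz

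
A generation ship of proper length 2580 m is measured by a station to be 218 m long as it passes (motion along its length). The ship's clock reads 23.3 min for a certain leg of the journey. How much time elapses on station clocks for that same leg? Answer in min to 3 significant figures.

Δt ≈ 276 min

Length contraction ⇒ γ = L₀/L = 2580/218 = 11.835
Time dilation: Δt = γτ₀ = 11.835 × 23.3 min = 276 min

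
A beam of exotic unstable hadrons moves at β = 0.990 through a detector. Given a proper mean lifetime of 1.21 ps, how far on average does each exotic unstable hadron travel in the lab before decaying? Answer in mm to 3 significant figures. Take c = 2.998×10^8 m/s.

γ = 1/√(1 − 0.990²) = 7.0888
Dilated lifetime: Δt = γτ₀ = 7.0888 × 1.21 ps = 8.5775 ps
d = vΔt = 0.990c × 8.5775 ps = 2.9680×10^8 m/s × 8.5775×10^-12 s = 2.55 mm

d ≈ 2.55 mm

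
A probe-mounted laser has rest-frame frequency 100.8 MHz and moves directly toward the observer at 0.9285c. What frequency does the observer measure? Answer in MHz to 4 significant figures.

f_obs ≈ 523.5 MHz

Relativistic Doppler: f_obs = f_src √((1+β)/(1−β))
= 100.8 × √(1.92850/0.0715000) = 100.8 × 5.19346 = 523.5 MHz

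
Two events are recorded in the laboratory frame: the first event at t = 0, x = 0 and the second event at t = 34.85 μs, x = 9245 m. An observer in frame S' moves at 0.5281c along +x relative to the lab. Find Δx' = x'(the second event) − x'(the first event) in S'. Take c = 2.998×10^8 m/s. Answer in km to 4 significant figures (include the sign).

γ = 1/√(1 − 0.5281²) = 1.17760
Δx' = γ(Δx − vΔt) = 1.17760 × (9245 m − 0.5281×(2.998×10^8 m/s)×34.85×10^-6 s)
= 1.17760 × (3727.40 m) = 4.389 km

Δx' ≈ 4.389 km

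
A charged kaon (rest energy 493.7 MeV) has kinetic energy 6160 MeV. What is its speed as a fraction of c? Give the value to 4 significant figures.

β ≈ 0.9972

γ = 1 + K/(m₀c²) = 1 + 6160/493.7 = 13.4772
β = √(1 − 1/γ²) = 0.9972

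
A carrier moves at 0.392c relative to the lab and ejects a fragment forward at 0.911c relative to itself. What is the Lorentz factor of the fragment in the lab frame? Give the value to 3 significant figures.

u_lab = (0.911 + 0.392)/(1 + 0.911×0.392) = 1.303/1.35711 = 0.960127
γ = 1/√(1 − 0.960127²) = 3.58

γ ≈ 3.58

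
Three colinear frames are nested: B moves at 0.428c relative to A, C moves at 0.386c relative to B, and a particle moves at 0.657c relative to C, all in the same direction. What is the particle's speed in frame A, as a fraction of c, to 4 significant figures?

Compose boost 2: (0.386 + 0.428)/(1 + 0.386×0.428) = 0.8140/1.16521 = 0.698588
Compose boost 3: (0.657 + 0.698588)/(1 + 0.657×0.698588) = 1.35559/1.45897 = 0.9291

u ≈ 0.9291c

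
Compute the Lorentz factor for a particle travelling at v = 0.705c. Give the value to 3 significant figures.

γ = 1/√(1 − β²) = 1/√(1 − 0.705²) = 1/√(0.50298) = 1.41

γ ≈ 1.41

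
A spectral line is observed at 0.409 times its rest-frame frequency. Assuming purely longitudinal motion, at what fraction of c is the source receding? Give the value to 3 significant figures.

β ≈ 0.713

f_obs/f_src = √((1−β)/(1+β)) = 0.409  ⇒  (1−β)/(1+β) = 0.16728
β = |1 − D²|/(1 + D²) = |1 − 0.16728|/(1 + 0.16728) = 0.713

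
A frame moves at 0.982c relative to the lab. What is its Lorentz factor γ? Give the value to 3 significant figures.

γ = 1/√(1 − β²) = 1/√(1 − 0.982²) = 1/√(0.035676) = 5.29

γ ≈ 5.29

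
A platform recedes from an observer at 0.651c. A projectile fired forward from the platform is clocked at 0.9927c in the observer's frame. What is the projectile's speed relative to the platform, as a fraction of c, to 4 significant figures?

Inverse velocity addition: u' = (u − v)/(1 − uv/c²)
= (0.9927 − 0.651)/(1 − 0.9927×0.651) = 0.3417/0.353752 = 0.9659

u' ≈ 0.9659c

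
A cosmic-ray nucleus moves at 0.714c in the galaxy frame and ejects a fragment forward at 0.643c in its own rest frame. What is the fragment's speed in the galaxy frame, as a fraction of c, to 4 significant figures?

Compose boost 2: (0.643 + 0.714)/(1 + 0.643×0.714) = 1.357/1.45910 = 0.9300

u ≈ 0.9300c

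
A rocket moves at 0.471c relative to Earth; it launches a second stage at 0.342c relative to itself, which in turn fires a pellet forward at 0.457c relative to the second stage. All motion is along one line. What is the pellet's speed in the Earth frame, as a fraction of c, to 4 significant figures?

Compose boost 2: (0.342 + 0.471)/(1 + 0.342×0.471) = 0.8130/1.16108 = 0.700209
Compose boost 3: (0.457 + 0.700209)/(1 + 0.457×0.700209) = 1.15721/1.32000 = 0.8767

u ≈ 0.8767c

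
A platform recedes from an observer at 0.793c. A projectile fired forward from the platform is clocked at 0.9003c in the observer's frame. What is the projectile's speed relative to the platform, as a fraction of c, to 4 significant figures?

Inverse velocity addition: u' = (u − v)/(1 − uv/c²)
= (0.9003 − 0.793)/(1 − 0.9003×0.793) = 0.1073/0.286062 = 0.3751

u' ≈ 0.3751c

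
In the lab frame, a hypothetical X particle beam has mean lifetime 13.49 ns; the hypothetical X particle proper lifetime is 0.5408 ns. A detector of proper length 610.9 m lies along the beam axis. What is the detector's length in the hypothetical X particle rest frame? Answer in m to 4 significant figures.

Time dilation ⇒ γ = Δt/τ₀ = 13.49/0.5408 = 24.9445
Length contraction: L = L₀/γ = 610.9/24.9445 = 24.49 m

L ≈ 24.49 m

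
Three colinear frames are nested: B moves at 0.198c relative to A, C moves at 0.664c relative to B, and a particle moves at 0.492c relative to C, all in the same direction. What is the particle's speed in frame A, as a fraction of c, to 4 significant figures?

Compose boost 2: (0.664 + 0.198)/(1 + 0.664×0.198) = 0.8620/1.13147 = 0.761839
Compose boost 3: (0.492 + 0.761839)/(1 + 0.492×0.761839) = 1.25384/1.37483 = 0.9120

u ≈ 0.9120c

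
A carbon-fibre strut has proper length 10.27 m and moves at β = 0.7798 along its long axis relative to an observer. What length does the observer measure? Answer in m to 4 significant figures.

γ = 1/√(1 − 0.7798²) = 1.59737
Length contraction: L = L₀/γ = 10.27/1.59737 = 6.429 m

L ≈ 6.429 m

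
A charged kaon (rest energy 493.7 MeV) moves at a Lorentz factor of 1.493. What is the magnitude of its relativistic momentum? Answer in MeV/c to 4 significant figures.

β = √(1 − 1/γ²) = √(1 − 1/1.493²) = 0.742548
p = γβm₀c = 1.493 × 0.742548 × 493.7 MeV/c = 547.3 MeV/c

p ≈ 547.3 MeV/c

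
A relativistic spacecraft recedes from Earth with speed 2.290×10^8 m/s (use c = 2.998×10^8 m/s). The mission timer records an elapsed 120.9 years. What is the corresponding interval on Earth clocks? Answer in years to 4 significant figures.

Δt ≈ 187.3 years

β = v/c = 2.290×10^8 / 2.998×10^8 = 0.763843
γ = 1/√(1 − 0.763843²) = 1.54942
Time dilation: Δt = γτ₀ = 1.54942 × 120.9 years = 187.3 years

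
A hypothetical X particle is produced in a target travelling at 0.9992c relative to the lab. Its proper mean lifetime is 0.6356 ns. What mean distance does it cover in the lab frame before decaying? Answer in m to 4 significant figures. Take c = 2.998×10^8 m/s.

γ = 1/√(1 − 0.9992²) = 25.0050
Dilated lifetime: Δt = γτ₀ = 25.0050 × 0.6356 ns = 15.8932 ns
d = vΔt = 0.9992c × 15.8932 ns = 2.99560×10^8 m/s × 1.58932×10^-8 s = 4.761 m

d ≈ 4.761 m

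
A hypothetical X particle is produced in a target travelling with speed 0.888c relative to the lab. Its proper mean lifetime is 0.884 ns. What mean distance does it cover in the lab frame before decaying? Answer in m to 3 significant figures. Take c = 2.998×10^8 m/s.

γ = 1/√(1 − 0.888²) = 2.1747
Dilated lifetime: Δt = γτ₀ = 2.1747 × 0.884 ns = 1.9224 ns
d = vΔt = 0.888c × 1.9224 ns = 2.6622×10^8 m/s × 1.9224×10^-9 s = 0.512 m

d ≈ 0.512 m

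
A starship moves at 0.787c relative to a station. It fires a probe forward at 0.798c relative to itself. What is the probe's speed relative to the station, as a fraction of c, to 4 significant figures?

Relativistic velocity addition: u = (u' + v)/(1 + u'v/c²)
= (0.798 + 0.787)/(1 + 0.798×0.787) = 1.585/1.62803 = 0.9736

u ≈ 0.9736c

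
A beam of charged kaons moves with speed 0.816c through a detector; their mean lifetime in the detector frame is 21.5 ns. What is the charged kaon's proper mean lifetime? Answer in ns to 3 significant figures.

τ₀ ≈ 12.4 ns

γ = 1/√(1 − 0.816²) = 1.7299
Proper time: τ₀ = Δt/γ = 21.5/1.7299 = 12.4 ns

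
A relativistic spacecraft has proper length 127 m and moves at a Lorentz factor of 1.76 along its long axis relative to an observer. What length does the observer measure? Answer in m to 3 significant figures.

γ = 1.76 (given)
Length contraction: L = L₀/γ = 127/1.76 = 72.2 m

L ≈ 72.2 m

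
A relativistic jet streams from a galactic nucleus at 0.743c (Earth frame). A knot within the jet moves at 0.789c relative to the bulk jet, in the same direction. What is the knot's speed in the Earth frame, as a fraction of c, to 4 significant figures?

u ≈ 0.9658c

Relativistic velocity addition: u = (u' + v)/(1 + u'v/c²)
= (0.789 + 0.743)/(1 + 0.789×0.743) = 1.532/1.58623 = 0.9658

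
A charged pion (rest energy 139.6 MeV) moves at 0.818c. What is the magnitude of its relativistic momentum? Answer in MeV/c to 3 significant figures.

γ = 1/√(1 − 0.818²) = 1.7385
p = γβm₀c = 1.7385 × 0.818 × 139.6 MeV/c = 199 MeV/c

p ≈ 199 MeV/c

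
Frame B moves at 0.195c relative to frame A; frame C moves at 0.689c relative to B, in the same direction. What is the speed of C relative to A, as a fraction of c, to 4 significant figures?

Compose boost 2: (0.689 + 0.195)/(1 + 0.689×0.195) = 0.8840/1.13436 = 0.7793

u ≈ 0.7793c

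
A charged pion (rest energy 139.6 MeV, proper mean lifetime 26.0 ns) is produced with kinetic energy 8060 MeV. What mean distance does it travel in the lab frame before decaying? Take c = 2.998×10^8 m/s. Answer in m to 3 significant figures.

γ = 1 + K/(m₀c²) = 1 + 8060/139.6 = 58.736
β = √(1 − 1/γ²) = 0.99986
Dilated lifetime: γτ₀ = 58.736 × 26.0 ns = 1527.1 ns
d = βc·γτ₀ = 0.99986 × (2.998×10^8 m/s) × 1.5271×10^-6 s = 458 m

d ≈ 458 m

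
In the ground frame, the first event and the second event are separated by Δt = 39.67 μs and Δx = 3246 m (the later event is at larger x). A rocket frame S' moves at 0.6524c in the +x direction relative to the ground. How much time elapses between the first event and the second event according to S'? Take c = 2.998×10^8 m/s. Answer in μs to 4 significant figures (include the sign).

γ = 1/√(1 − 0.6524²) = 1.31948
Δt' = γ(Δt − vΔx/c²) = 1.31948 × (39.67 μs − 0.6524×3246 m / (2.998×10^8 m/s))
= 1.31948 × (32.6063 μs) = 43.02 μs

Δt' ≈ 43.02 μs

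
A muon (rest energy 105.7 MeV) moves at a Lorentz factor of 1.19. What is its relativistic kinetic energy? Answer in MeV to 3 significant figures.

K ≈ 20.1 MeV

γ = 1.19 (given)
K = (γ − 1)m₀c² = (1.19 − 1) × 105.7 MeV = 0.19000 × 105.7 MeV = 20.1 MeV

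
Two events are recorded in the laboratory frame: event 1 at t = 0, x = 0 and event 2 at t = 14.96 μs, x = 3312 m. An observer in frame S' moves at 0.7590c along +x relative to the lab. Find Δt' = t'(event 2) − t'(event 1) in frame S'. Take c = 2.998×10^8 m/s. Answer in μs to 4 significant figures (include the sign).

γ = 1/√(1 − 0.7590²) = 1.53588
Δt' = γ(Δt − vΔx/c²) = 1.53588 × (14.96 μs − 0.7590×3312 m / (2.998×10^8 m/s))
= 1.53588 × (6.57505 μs) = 10.10 μs

Δt' ≈ 10.10 μs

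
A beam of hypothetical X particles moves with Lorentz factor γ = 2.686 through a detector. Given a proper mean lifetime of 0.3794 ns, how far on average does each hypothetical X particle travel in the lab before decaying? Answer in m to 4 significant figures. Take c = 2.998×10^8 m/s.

d ≈ 0.2836 m

β = √(1 − 1/γ²) = √(1 − 1/2.686²) = 0.928112
Dilated lifetime: Δt = γτ₀ = 2.686 × 0.3794 ns = 1.01907 ns
d = vΔt = 0.928112c × 1.01907 ns = 2.78248×10^8 m/s × 1.01907×10^-9 s = 0.2836 m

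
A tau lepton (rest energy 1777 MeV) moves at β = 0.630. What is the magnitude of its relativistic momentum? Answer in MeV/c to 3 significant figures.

p ≈ 1440 MeV/c

γ = 1/√(1 − 0.630²) = 1.2877
p = γβm₀c = 1.2877 × 0.630 × 1777 MeV/c = 1440 MeV/c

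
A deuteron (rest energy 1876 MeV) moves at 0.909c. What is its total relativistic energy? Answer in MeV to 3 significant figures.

γ = 1/√(1 − 0.909²) = 2.3993
E = γm₀c² = 2.3993 × 1876 MeV = 4500 MeV

E ≈ 4500 MeV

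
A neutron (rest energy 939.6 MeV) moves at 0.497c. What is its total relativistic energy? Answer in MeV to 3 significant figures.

γ = 1/√(1 − 0.497²) = 1.1524
E = γm₀c² = 1.1524 × 939.6 MeV = 1080 MeV

E ≈ 1080 MeV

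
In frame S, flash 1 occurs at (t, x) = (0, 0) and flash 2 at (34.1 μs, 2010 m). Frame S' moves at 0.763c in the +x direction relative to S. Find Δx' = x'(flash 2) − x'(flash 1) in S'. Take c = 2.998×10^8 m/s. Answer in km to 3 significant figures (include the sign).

Δx' ≈ -8.96 km

γ = 1/√(1 − 0.763²) = 1.5470
Δx' = γ(Δx − vΔt) = 1.5470 × (2010 m − 0.763×(2.998×10^8 m/s)×34.1×10^-6 s)
= 1.5470 × (-5790.3 m) = -8.96 km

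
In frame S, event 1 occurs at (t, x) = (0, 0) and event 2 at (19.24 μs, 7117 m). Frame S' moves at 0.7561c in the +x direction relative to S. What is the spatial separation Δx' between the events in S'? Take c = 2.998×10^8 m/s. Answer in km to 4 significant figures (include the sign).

Δx' ≈ 4.211 km

γ = 1/√(1 − 0.7561²) = 1.52799
Δx' = γ(Δx − vΔt) = 1.52799 × (7117 m − 0.7561×(2.998×10^8 m/s)×19.24×10^-6 s)
= 1.52799 × (2755.70 m) = 4.211 km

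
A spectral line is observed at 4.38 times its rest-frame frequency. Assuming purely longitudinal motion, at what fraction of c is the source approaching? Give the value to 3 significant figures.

f_obs/f_src = √((1+β)/(1−β)) = 4.38  ⇒  (1+β)/(1−β) = 19.184
β = |1 − D²|/(1 + D²) = |1 − 19.184|/(1 + 19.184) = 0.901

β ≈ 0.901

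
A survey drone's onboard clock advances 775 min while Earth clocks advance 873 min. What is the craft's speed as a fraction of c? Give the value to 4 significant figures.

β ≈ 0.4603

γ = Δt/τ₀ = 873/775 = 1.12645
β = √(1 − 1/γ²) = √(1 − 1/1.12645²) = 0.4603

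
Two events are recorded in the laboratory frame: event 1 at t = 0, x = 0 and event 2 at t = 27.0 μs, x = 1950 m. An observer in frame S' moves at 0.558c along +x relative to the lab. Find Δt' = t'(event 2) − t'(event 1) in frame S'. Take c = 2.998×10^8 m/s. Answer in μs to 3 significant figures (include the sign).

Δt' ≈ 28.2 μs

γ = 1/√(1 − 0.558²) = 1.2051
Δt' = γ(Δt − vΔx/c²) = 1.2051 × (27.0 μs − 0.558×1950 m / (2.998×10^8 m/s))
= 1.2051 × (23.371 μs) = 28.2 μs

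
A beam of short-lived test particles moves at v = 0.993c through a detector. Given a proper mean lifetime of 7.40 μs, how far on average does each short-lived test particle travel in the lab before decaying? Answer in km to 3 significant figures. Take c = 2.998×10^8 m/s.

γ = 1/√(1 − 0.993²) = 8.4664
Dilated lifetime: Δt = γτ₀ = 8.4664 × 7.40 μs = 62.651 μs
d = vΔt = 0.993c × 62.651 μs = 2.9770×10^8 m/s × 6.2651×10^-5 s = 18.7 km

d ≈ 18.7 km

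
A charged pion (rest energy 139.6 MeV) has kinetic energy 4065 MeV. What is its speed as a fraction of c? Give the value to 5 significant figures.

γ = 1 + K/(m₀c²) = 1 + 4065/139.6 = 30.11891
β = √(1 − 1/γ²) = 0.99945

β ≈ 0.99945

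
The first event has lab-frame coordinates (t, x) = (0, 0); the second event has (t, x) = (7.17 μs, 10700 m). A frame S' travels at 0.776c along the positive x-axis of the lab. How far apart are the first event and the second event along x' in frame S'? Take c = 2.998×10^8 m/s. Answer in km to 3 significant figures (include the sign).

γ = 1/√(1 − 0.776²) = 1.5855
Δx' = γ(Δx − vΔt) = 1.5855 × (10700 m − 0.776×(2.998×10^8 m/s)×7.17×10^-6 s)
= 1.5855 × (9031.9 m) = 14.3 km

Δx' ≈ 14.3 km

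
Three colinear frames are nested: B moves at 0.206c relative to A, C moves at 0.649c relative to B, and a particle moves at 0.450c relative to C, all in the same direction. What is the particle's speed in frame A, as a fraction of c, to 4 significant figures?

u ≈ 0.8991c

Compose boost 2: (0.649 + 0.206)/(1 + 0.649×0.206) = 0.8550/1.13369 = 0.754172
Compose boost 3: (0.450 + 0.754172)/(1 + 0.450×0.754172) = 1.20417/1.33938 = 0.8991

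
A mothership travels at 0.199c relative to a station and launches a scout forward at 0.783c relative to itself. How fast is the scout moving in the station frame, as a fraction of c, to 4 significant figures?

Compose boost 2: (0.783 + 0.199)/(1 + 0.783×0.199) = 0.9820/1.15582 = 0.8496

u ≈ 0.8496c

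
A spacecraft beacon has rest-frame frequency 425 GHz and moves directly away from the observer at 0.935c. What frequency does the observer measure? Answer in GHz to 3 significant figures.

f_obs ≈ 77.9 GHz

Relativistic Doppler: f_obs = f_src √((1−β)/(1+β))
= 425 × √(0.065000/1.9350) = 425 × 0.18328 = 77.9 GHz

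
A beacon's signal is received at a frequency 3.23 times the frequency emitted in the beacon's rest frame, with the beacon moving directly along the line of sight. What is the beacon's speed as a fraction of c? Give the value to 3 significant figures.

β ≈ 0.825

f_obs/f_src = √((1+β)/(1−β)) = 3.23  ⇒  (1+β)/(1−β) = 10.433
β = |1 − D²|/(1 + D²) = |1 − 10.433|/(1 + 10.433) = 0.825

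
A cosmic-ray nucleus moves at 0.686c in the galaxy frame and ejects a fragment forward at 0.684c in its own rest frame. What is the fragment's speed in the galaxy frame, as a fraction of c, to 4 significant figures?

u ≈ 0.9325c

Compose boost 2: (0.684 + 0.686)/(1 + 0.684×0.686) = 1.370/1.46922 = 0.9325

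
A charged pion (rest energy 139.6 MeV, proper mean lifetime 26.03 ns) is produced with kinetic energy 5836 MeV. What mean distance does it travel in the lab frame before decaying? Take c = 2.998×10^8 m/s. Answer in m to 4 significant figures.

d ≈ 334.0 m

γ = 1 + K/(m₀c²) = 1 + 5836/139.6 = 42.8052
β = √(1 − 1/γ²) = 0.999727
Dilated lifetime: γτ₀ = 42.8052 × 26.03 ns = 1114.22 ns
d = βc·γτ₀ = 0.999727 × (2.998×10^8 m/s) × 1.11422×10^-6 s = 334.0 m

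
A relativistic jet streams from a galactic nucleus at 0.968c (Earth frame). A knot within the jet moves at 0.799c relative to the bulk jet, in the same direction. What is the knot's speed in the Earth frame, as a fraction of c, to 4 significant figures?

u ≈ 0.9964c

Relativistic velocity addition: u = (u' + v)/(1 + u'v/c²)
= (0.799 + 0.968)/(1 + 0.799×0.968) = 1.767/1.77343 = 0.9964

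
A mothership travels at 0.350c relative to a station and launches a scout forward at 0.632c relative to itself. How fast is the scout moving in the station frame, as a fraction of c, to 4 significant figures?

Compose boost 2: (0.632 + 0.350)/(1 + 0.632×0.350) = 0.9820/1.22120 = 0.8041

u ≈ 0.8041c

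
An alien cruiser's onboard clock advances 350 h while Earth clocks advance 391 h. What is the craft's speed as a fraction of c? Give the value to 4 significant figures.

β ≈ 0.4458

γ = Δt/τ₀ = 391/350 = 1.11714
β = √(1 − 1/γ²) = √(1 − 1/1.11714²) = 0.4458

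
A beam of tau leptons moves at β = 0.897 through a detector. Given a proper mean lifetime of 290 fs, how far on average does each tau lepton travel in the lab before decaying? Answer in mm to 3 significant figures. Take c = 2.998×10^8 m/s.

d ≈ 0.176 mm

γ = 1/√(1 − 0.897²) = 2.2623
Dilated lifetime: Δt = γτ₀ = 2.2623 × 290 fs = 656.06 fs
d = vΔt = 0.897c × 656.06 fs = 2.6892×10^8 m/s × 6.5606×10^-13 s = 0.176 mm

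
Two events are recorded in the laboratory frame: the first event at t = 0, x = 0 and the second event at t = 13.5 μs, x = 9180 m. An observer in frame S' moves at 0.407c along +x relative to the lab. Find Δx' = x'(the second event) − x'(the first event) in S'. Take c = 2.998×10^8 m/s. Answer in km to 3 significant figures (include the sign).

Δx' ≈ 8.25 km

γ = 1/√(1 − 0.407²) = 1.0948
Δx' = γ(Δx − vΔt) = 1.0948 × (9180 m − 0.407×(2.998×10^8 m/s)×13.5×10^-6 s)
= 1.0948 × (7532.7 m) = 8.25 km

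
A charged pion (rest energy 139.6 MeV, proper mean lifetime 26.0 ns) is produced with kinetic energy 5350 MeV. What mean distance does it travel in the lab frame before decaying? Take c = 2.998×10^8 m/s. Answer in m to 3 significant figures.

γ = 1 + K/(m₀c²) = 1 + 5350/139.6 = 39.324
β = √(1 − 1/γ²) = 0.99968
Dilated lifetime: γτ₀ = 39.324 × 26.0 ns = 1022.4 ns
d = βc·γτ₀ = 0.99968 × (2.998×10^8 m/s) × 1.0224×10^-6 s = 306 m

d ≈ 306 m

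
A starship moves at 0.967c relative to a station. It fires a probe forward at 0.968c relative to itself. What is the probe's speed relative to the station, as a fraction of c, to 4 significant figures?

u ≈ 0.9995c

Relativistic velocity addition: u = (u' + v)/(1 + u'v/c²)
= (0.968 + 0.967)/(1 + 0.968×0.967) = 1.935/1.93606 = 0.9995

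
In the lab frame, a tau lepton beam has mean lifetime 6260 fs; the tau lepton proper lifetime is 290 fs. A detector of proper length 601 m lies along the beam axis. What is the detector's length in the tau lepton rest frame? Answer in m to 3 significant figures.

L ≈ 27.8 m

Time dilation ⇒ γ = Δt/τ₀ = 6260/290 = 21.586
Length contraction: L = L₀/γ = 601/21.586 = 27.8 m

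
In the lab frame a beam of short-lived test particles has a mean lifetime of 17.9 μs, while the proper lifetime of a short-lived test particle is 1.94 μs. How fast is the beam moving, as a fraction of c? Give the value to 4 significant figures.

γ = Δt/τ₀ = 17.9/1.94 = 9.22680
β = √(1 − 1/γ²) = √(1 − 1/9.22680²) = 0.9941

β ≈ 0.9941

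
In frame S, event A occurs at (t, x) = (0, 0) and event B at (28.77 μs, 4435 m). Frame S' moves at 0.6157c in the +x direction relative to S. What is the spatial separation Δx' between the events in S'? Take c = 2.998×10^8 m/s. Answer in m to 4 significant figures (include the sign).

Δx' ≈ -1111 m

γ = 1/√(1 − 0.6157²) = 1.26907
Δx' = γ(Δx − vΔt) = 1.26907 × (4435 m − 0.6157×(2.998×10^8 m/s)×28.77×10^-6 s)
= 1.26907 × (-875.564 m) = -1111 m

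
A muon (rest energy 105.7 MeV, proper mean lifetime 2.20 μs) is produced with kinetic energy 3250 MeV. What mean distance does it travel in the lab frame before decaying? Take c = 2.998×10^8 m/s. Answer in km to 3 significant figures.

γ = 1 + K/(m₀c²) = 1 + 3250/105.7 = 31.747
β = √(1 − 1/γ²) = 0.99950
Dilated lifetime: γτ₀ = 31.747 × 2.20 μs = 69.844 μs
d = βc·γτ₀ = 0.99950 × (2.998×10^8 m/s) × 6.9844×10^-5 s = 20.9 km

d ≈ 20.9 km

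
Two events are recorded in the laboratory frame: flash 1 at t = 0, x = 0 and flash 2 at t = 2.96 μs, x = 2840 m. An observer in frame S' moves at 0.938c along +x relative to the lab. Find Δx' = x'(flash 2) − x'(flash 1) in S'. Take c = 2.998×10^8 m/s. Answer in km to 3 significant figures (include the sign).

Δx' ≈ 5.79 km

γ = 1/√(1 − 0.938²) = 2.8849
Δx' = γ(Δx − vΔt) = 2.8849 × (2840 m − 0.938×(2.998×10^8 m/s)×2.96×10^-6 s)
= 2.8849 × (2007.6 m) = 5.79 km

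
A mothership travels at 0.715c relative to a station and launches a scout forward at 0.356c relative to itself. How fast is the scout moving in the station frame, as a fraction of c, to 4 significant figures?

u ≈ 0.8537c

Compose boost 2: (0.356 + 0.715)/(1 + 0.356×0.715) = 1.071/1.25454 = 0.8537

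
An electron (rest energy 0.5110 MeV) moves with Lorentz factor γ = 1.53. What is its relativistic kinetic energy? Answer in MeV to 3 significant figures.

K ≈ 0.271 MeV

γ = 1.53 (given)
K = (γ − 1)m₀c² = (1.53 − 1) × 0.5110 MeV = 0.53000 × 0.5110 MeV = 0.271 MeV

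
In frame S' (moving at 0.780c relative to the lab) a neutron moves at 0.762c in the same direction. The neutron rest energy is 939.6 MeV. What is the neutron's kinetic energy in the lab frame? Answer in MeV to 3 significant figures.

K ≈ 2760 MeV

u_lab = (0.762 + 0.780)/(1 + 0.762×0.780) = 0.967159
γ = 1/√(1 − 0.967159²) = 3.9344
K = (γ − 1)m₀c² = (3.9344 − 1) × 939.6 = 2.9344 × 939.6 = 2760 MeV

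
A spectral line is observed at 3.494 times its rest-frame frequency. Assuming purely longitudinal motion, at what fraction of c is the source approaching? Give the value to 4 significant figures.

f_obs/f_src = √((1+β)/(1−β)) = 3.494  ⇒  (1+β)/(1−β) = 12.2080
β = |1 − D²|/(1 + D²) = |1 − 12.2080|/(1 + 12.2080) = 0.8486

β ≈ 0.8486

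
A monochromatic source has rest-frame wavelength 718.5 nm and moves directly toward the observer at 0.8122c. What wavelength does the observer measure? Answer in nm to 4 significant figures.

λ_obs ≈ 231.3 nm

Relativistic Doppler: λ_obs = λ_src √((1−β)/(1+β))
= 718.5 × √(0.187800/1.81220) = 718.5 × 0.321918 = 231.3 nm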